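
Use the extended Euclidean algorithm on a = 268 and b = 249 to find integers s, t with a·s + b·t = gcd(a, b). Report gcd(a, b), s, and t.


Euclidean algorithm on (268, 249) — divide until remainder is 0:
  268 = 1 · 249 + 19
  249 = 13 · 19 + 2
  19 = 9 · 2 + 1
  2 = 2 · 1 + 0
gcd(268, 249) = 1.
Track Bezout coefficients alongside the remainders: start with r₀ = 268 = a·1 + b·0 (s = 1, t = 0) and r₁ = 249 = a·0 + b·1 (s = 0, t = 1); each new remainder r_{k+1} = r_{k-1} − q_k·r_k inherits s_{k+1} = s_{k-1} − q_k·s_k, t_{k+1} = t_{k-1} − q_k·t_k, so r_k = a·s_k + b·t_k at every step:
  q = 1: r = 19, s = 1 − 1·0 = 1, t = 0 − 1·1 = -1  (check: 268·1 + 249·(-1) = 19)
  q = 13: r = 2, s = 0 − 13·1 = -13, t = 1 − 13·(-1) = 14  (check: 268·(-13) + 249·14 = 2)
  q = 9: r = 1, s = 1 − 9·(-13) = 118, t = -1 − 9·14 = -127  (check: 268·118 + 249·(-127) = 1)
The row with r = 1 (the gcd) gives the Bezout coefficients s = 118, t = -127.
Result: 268 · (118) + 249 · (-127) = 1.

gcd(268, 249) = 1; s = 118, t = -127 (check: 268·118 + 249·(-127) = 1).


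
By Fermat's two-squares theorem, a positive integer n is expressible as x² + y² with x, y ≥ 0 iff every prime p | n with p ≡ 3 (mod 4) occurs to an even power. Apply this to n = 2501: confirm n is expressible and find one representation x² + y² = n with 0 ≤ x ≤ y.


Step 1: Factor n = 2501 = 41 · 61.
Step 2: Check the mod-4 condition on each prime factor: 41 ≡ 1 (mod 4), exponent 1; 61 ≡ 1 (mod 4), exponent 1.
All primes ≡ 3 (mod 4) appear to even exponent (or don't appear), so by the two-squares theorem n IS expressible as a sum of two squares.
Step 3: Build a representation. Here n = 41 · 61 is a product of primes ≡ 1 (mod 4). Each prime p ≡ 1 (mod 4) is itself a sum of two squares; find a² by testing p − a² for a perfect square:
  41: 41 − 1² = 40, 41 − 2² = 37, 41 − 3² = 32, 41 − 4² = 25 = 5² ⇒ 41 = 4² + 5².
  61: 61 − 1² = 60, 61 − 2² = 57, 61 − 3² = 52, 61 − 4² = 45, 61 − 5² = 36 = 6² ⇒ 61 = 5² + 6².
  Combine using the Brahmagupta–Fibonacci identity (a² + b²)(c² + d²) = (ac − bd)² + (ad + bc)² = (ac + bd)² + (ad − bc)²:
  41 · 61 = 2501: from (4² + 5²)(5² + 6²), take (4·5 − 5·6, 4·6 + 5·5) = (20 − 30, 24 + 25) = (-10, 49); dropping signs (only squares matter) gives (10, 49); check 10² + 49² = 100 + 2401 = 2501 ✓.
Step 4: Order so x ≤ y and verify: 10² + 49² = 100 + 2401 = 2501 = n. ✓

n = 2501 = 10² + 49² (one valid representation with x ≤ y).


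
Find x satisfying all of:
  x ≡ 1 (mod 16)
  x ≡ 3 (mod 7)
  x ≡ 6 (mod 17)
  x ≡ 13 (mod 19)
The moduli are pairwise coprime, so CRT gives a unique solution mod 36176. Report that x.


Product of moduli M = 16 · 7 · 17 · 19 = 36176.
Merge one congruence at a time:
  Start: x ≡ 1 (mod 16).
  Combine with x ≡ 3 (mod 7); new modulus lcm = 112.
    Write x = 1 + 16·t and substitute into x ≡ 3 (mod 7): 16·t ≡ 3 − 1 = 2 (mod 7).
    Reduce coefficients mod 7: 2·t ≡ 2 (mod 7).
    The inverse of 2 mod 7 is 4 (since 2·4 = 8 = 1·7 + 1), so t ≡ 4·2 = 8 ≡ 1 (mod 7).
    Then x = 1 + 16·1 = 17, valid modulo lcm(16, 7) = 112: x ≡ 17 (mod 112).
  Combine with x ≡ 6 (mod 17); new modulus lcm = 1904.
    Write x = 17 + 112·t and substitute into x ≡ 6 (mod 17): 112·t ≡ 6 − 17 = -11 (mod 17).
    Reduce coefficients mod 17: 10·t ≡ 6 (mod 17).
    The inverse of 10 mod 17 is 12 (since 10·12 = 120 = 7·17 + 1), so t ≡ 12·6 = 72 ≡ 4 (mod 17).
    Then x = 17 + 112·4 = 465, valid modulo lcm(112, 17) = 1904: x ≡ 465 (mod 1904).
  Combine with x ≡ 13 (mod 19); new modulus lcm = 36176.
    Write x = 465 + 1904·t and substitute into x ≡ 13 (mod 19): 1904·t ≡ 13 − 465 = -452 (mod 19).
    Reduce coefficients mod 19: 4·t ≡ 4 (mod 19).
    The inverse of 4 mod 19 is 5 (since 4·5 = 20 = 1·19 + 1), so t ≡ 5·4 = 20 ≡ 1 (mod 19).
    Then x = 465 + 1904·1 = 2369, valid modulo lcm(1904, 19) = 36176: x ≡ 2369 (mod 36176).
Verify against each original: 2369 mod 16 = 1, 2369 mod 7 = 3, 2369 mod 17 = 6, 2369 mod 19 = 13.

x ≡ 2369 (mod 36176).


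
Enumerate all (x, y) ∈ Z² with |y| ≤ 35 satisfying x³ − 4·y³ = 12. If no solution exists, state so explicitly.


The equation is x³ - 4y³ = 12. For fixed y, x³ = 4·y³ + 12, so a solution requires the RHS to be a perfect cube.
Strategy: iterate y from -35 to 35, compute RHS = 4·y³ + 12, and check whether it is a (positive or negative) perfect cube.
Check small values of y:
  y = 0: RHS = 12 is not a perfect cube.
  y = 1: RHS = 16 is not a perfect cube.
  y = -1: RHS = 8 = (2)³ ⇒ x = 2 works.
  y = 2: RHS = 44 is not a perfect cube.
  y = -2: RHS = -20 is not a perfect cube.
  y = 3: RHS = 120 is not a perfect cube.
  y = -3: RHS = -96 is not a perfect cube.
Continuing, at y = 5: RHS = 512 = (8)³ ⇒ x = 8 works.
Searching the remaining y in |y| ≤ 35 finds no further solutions.
Collected solutions: (2, -1), (8, 5).

Solutions (with |y| ≤ 35): (2, -1), (8, 5).


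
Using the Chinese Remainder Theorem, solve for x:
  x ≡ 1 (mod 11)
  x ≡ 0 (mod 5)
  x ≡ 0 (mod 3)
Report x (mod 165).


Moduli 11, 5, 3 are pairwise coprime; by CRT there is a unique solution modulo M = 11 · 5 · 3 = 165.
Solve pairwise, accumulating the modulus:
  Start with x ≡ 1 (mod 11).
  Combine with x ≡ 0 (mod 5): since gcd(11, 5) = 1, we get a unique residue mod 55.
    Write x = 1 + 11·t and substitute into x ≡ 0 (mod 5): 11·t ≡ 0 − 1 = -1 (mod 5).
    Reduce coefficients mod 5: 1·t ≡ 4 (mod 5).
    So t ≡ 4 (mod 5).
    Then x = 1 + 11·4 = 45, valid modulo lcm(11, 5) = 55: x ≡ 45 (mod 55).
  Combine with x ≡ 0 (mod 3): since gcd(55, 3) = 1, we get a unique residue mod 165.
    Write x = 45 + 55·t and substitute into x ≡ 0 (mod 3): 55·t ≡ 0 − 45 = -45 (mod 3).
    Reduce coefficients mod 3: 1·t ≡ 0 (mod 3).
    So t ≡ 0 (mod 3).
    Then x = 45 + 55·0 = 45, valid modulo lcm(55, 3) = 165: x ≡ 45 (mod 165).
Verify: 45 mod 11 = 1 ✓, 45 mod 5 = 0 ✓, 45 mod 3 = 0 ✓.

x ≡ 45 (mod 165).


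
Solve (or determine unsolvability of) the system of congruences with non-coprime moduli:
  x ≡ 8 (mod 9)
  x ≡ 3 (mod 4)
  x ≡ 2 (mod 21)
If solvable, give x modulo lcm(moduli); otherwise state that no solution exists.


Moduli 9, 4, 21 are not pairwise coprime, so CRT works modulo lcm(m_i) when all pairwise compatibility conditions hold.
Pairwise compatibility: gcd(m_i, m_j) must divide a_i - a_j for every pair.
Merge one congruence at a time:
  Start: x ≡ 8 (mod 9).
  Combine with x ≡ 3 (mod 4): gcd(9, 4) = 1; 3 - 8 = -5, which IS divisible by 1, so compatible.
    Write x = 8 + 9·t and substitute into x ≡ 3 (mod 4): 9·t ≡ 3 − 8 = -5 (mod 4).
    Reduce coefficients mod 4: 1·t ≡ 3 (mod 4).
    So t ≡ 3 (mod 4).
    Then x = 8 + 9·3 = 35, valid modulo lcm(9, 4) = 36: x ≡ 35 (mod 36).
  Combine with x ≡ 2 (mod 21): gcd(36, 21) = 3; 2 - 35 = -33, which IS divisible by 3, so compatible.
    Write x = 35 + 36·t and substitute into x ≡ 2 (mod 21): 36·t ≡ 2 − 35 = -33 (mod 21).
    Divide the congruence (and modulus) by g = 3: 12·t ≡ -11 (mod 7).
    Reduce coefficients mod 7: 5·t ≡ 3 (mod 7).
    The inverse of 5 mod 7 is 3 (since 5·3 = 15 = 2·7 + 1), so t ≡ 3·3 = 9 ≡ 2 (mod 7).
    Then x = 35 + 36·2 = 107, valid modulo lcm(36, 21) = 252: x ≡ 107 (mod 252).
Verify: 107 mod 9 = 8, 107 mod 4 = 3, 107 mod 21 = 2.

x ≡ 107 (mod 252).


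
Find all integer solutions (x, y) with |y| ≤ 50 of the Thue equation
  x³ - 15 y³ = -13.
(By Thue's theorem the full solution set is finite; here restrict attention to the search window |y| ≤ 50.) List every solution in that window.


The equation is x³ - 15y³ = -13. For fixed y, x³ = 15·y³ − 13, so a solution requires the RHS to be a perfect cube.
Strategy: iterate y from -50 to 50, compute RHS = 15·y³ − 13, and check whether it is a (positive or negative) perfect cube.
Check small values of y:
  y = 0: RHS = -13 is not a perfect cube.
  y = 1: RHS = 2 is not a perfect cube.
  y = -1: RHS = -28 is not a perfect cube.
  y = 2: RHS = 107 is not a perfect cube.
  y = -2: RHS = -133 is not a perfect cube.
  y = 3: RHS = 392 is not a perfect cube.
  y = -3: RHS = -418 is not a perfect cube.
Continuing the search up to |y| = 50 finds no solutions either.
No (x, y) in the scanned range satisfies the equation.

No integer solutions with |y| ≤ 50.


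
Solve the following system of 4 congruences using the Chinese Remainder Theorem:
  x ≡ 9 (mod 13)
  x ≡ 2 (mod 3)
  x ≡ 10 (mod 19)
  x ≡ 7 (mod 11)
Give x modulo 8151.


Product of moduli M = 13 · 3 · 19 · 11 = 8151.
Merge one congruence at a time:
  Start: x ≡ 9 (mod 13).
  Combine with x ≡ 2 (mod 3); new modulus lcm = 39.
    Write x = 9 + 13·t and substitute into x ≡ 2 (mod 3): 13·t ≡ 2 − 9 = -7 (mod 3).
    Reduce coefficients mod 3: 1·t ≡ 2 (mod 3).
    So t ≡ 2 (mod 3).
    Then x = 9 + 13·2 = 35, valid modulo lcm(13, 3) = 39: x ≡ 35 (mod 39).
  Combine with x ≡ 10 (mod 19); new modulus lcm = 741.
    Write x = 35 + 39·t and substitute into x ≡ 10 (mod 19): 39·t ≡ 10 − 35 = -25 (mod 19).
    Reduce coefficients mod 19: 1·t ≡ 13 (mod 19).
    So t ≡ 13 (mod 19).
    Then x = 35 + 39·13 = 542, valid modulo lcm(39, 19) = 741: x ≡ 542 (mod 741).
  Combine with x ≡ 7 (mod 11); new modulus lcm = 8151.
    Write x = 542 + 741·t and substitute into x ≡ 7 (mod 11): 741·t ≡ 7 − 542 = -535 (mod 11).
    Reduce coefficients mod 11: 4·t ≡ 4 (mod 11).
    The inverse of 4 mod 11 is 3 (since 4·3 = 12 = 1·11 + 1), so t ≡ 3·4 = 12 ≡ 1 (mod 11).
    Then x = 542 + 741·1 = 1283, valid modulo lcm(741, 11) = 8151: x ≡ 1283 (mod 8151).
Verify against each original: 1283 mod 13 = 9, 1283 mod 3 = 2, 1283 mod 19 = 10, 1283 mod 11 = 7.

x ≡ 1283 (mod 8151).


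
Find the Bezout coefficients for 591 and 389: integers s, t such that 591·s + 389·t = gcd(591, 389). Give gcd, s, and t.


Euclidean algorithm on (591, 389) — divide until remainder is 0:
  591 = 1 · 389 + 202
  389 = 1 · 202 + 187
  202 = 1 · 187 + 15
  187 = 12 · 15 + 7
  15 = 2 · 7 + 1
  7 = 7 · 1 + 0
gcd(591, 389) = 1.
Track Bezout coefficients alongside the remainders: start with r₀ = 591 = a·1 + b·0 (s = 1, t = 0) and r₁ = 389 = a·0 + b·1 (s = 0, t = 1); each new remainder r_{k+1} = r_{k-1} − q_k·r_k inherits s_{k+1} = s_{k-1} − q_k·s_k, t_{k+1} = t_{k-1} − q_k·t_k, so r_k = a·s_k + b·t_k at every step:
  q = 1: r = 202, s = 1 − 1·0 = 1, t = 0 − 1·1 = -1  (check: 591·1 + 389·(-1) = 202)
  q = 1: r = 187, s = 0 − 1·1 = -1, t = 1 − 1·(-1) = 2  (check: 591·(-1) + 389·2 = 187)
  q = 1: r = 15, s = 1 − 1·(-1) = 2, t = -1 − 1·2 = -3  (check: 591·2 + 389·(-3) = 15)
  q = 12: r = 7, s = -1 − 12·2 = -25, t = 2 − 12·(-3) = 38  (check: 591·(-25) + 389·38 = 7)
  q = 2: r = 1, s = 2 − 2·(-25) = 52, t = -3 − 2·38 = -79  (check: 591·52 + 389·(-79) = 1)
The row with r = 1 (the gcd) gives the Bezout coefficients s = 52, t = -79.
Result: 591 · (52) + 389 · (-79) = 1.

gcd(591, 389) = 1; s = 52, t = -79 (check: 591·52 + 389·(-79) = 1).


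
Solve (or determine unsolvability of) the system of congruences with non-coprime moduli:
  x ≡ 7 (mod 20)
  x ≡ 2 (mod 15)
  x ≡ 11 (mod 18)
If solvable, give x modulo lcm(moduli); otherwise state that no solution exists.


Moduli 20, 15, 18 are not pairwise coprime, so CRT works modulo lcm(m_i) when all pairwise compatibility conditions hold.
Pairwise compatibility: gcd(m_i, m_j) must divide a_i - a_j for every pair.
Merge one congruence at a time:
  Start: x ≡ 7 (mod 20).
  Combine with x ≡ 2 (mod 15): gcd(20, 15) = 5; 2 - 7 = -5, which IS divisible by 5, so compatible.
    Write x = 7 + 20·t and substitute into x ≡ 2 (mod 15): 20·t ≡ 2 − 7 = -5 (mod 15).
    Divide the congruence (and modulus) by g = 5: 4·t ≡ -1 (mod 3).
    Reduce coefficients mod 3: 1·t ≡ 2 (mod 3).
    So t ≡ 2 (mod 3).
    Then x = 7 + 20·2 = 47, valid modulo lcm(20, 15) = 60: x ≡ 47 (mod 60).
  Combine with x ≡ 11 (mod 18): gcd(60, 18) = 6; 11 - 47 = -36, which IS divisible by 6, so compatible.
    Write x = 47 + 60·t and substitute into x ≡ 11 (mod 18): 60·t ≡ 11 − 47 = -36 (mod 18).
    Divide the congruence (and modulus) by g = 6: 10·t ≡ -6 (mod 3).
    Reduce coefficients mod 3: 1·t ≡ 0 (mod 3).
    So t ≡ 0 (mod 3).
    Then x = 47 + 60·0 = 47, valid modulo lcm(60, 18) = 180: x ≡ 47 (mod 180).
Verify: 47 mod 20 = 7, 47 mod 15 = 2, 47 mod 18 = 11.

x ≡ 47 (mod 180).


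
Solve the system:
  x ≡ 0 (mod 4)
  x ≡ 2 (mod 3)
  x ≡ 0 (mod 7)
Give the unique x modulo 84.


Moduli 4, 3, 7 are pairwise coprime; by CRT there is a unique solution modulo M = 4 · 3 · 7 = 84.
Solve pairwise, accumulating the modulus:
  Start with x ≡ 0 (mod 4).
  Combine with x ≡ 2 (mod 3): since gcd(4, 3) = 1, we get a unique residue mod 12.
    Write x = 0 + 4·t and substitute into x ≡ 2 (mod 3): 4·t ≡ 2 − 0 = 2 (mod 3).
    Reduce coefficients mod 3: 1·t ≡ 2 (mod 3).
    So t ≡ 2 (mod 3).
    Then x = 0 + 4·2 = 8, valid modulo lcm(4, 3) = 12: x ≡ 8 (mod 12).
  Combine with x ≡ 0 (mod 7): since gcd(12, 7) = 1, we get a unique residue mod 84.
    Write x = 8 + 12·t and substitute into x ≡ 0 (mod 7): 12·t ≡ 0 − 8 = -8 (mod 7).
    Reduce coefficients mod 7: 5·t ≡ 6 (mod 7).
    The inverse of 5 mod 7 is 3 (since 5·3 = 15 = 2·7 + 1), so t ≡ 3·6 = 18 ≡ 4 (mod 7).
    Then x = 8 + 12·4 = 56, valid modulo lcm(12, 7) = 84: x ≡ 56 (mod 84).
Verify: 56 mod 4 = 0 ✓, 56 mod 3 = 2 ✓, 56 mod 7 = 0 ✓.

x ≡ 56 (mod 84).


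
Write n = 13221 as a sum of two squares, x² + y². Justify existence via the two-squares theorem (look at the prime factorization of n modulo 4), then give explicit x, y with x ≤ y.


Step 1: Factor n = 13221 = 3^2 · 13 · 113.
Step 2: Check the mod-4 condition on each prime factor: 3 ≡ 3 (mod 4), exponent 2 (must be even); 13 ≡ 1 (mod 4), exponent 1; 113 ≡ 1 (mod 4), exponent 1.
All primes ≡ 3 (mod 4) appear to even exponent (or don't appear), so by the two-squares theorem n IS expressible as a sum of two squares.
Step 3: Build a representation. Group n = k² · m with k = 3 and m = 13 · 113 = 1469 (a product of primes ≡ 1 (mod 4)); a representation of m scales to one of n via (k·x)² + (k·y)² = k²(x² + y²). Each prime p ≡ 1 (mod 4) is itself a sum of two squares; find a² by testing p − a² for a perfect square:
  13: 13 − 1² = 12, 13 − 2² = 9 = 3² ⇒ 13 = 2² + 3².
  113: 113 − 1² = 112, 113 − 2² = 109, 113 − 3² = 104, 113 − 4² = 97, 113 − 5² = 88, 113 − 6² = 77, 113 − 7² = 64 = 8² ⇒ 113 = 7² + 8².
  Combine using the Brahmagupta–Fibonacci identity (a² + b²)(c² + d²) = (ac − bd)² + (ad + bc)² = (ac + bd)² + (ad − bc)²:
  13 · 113 = 1469: from (2² + 3²)(7² + 8²), take (2·7 − 3·8, 2·8 + 3·7) = (14 − 24, 16 + 21) = (-10, 37); dropping signs (only squares matter) gives (10, 37); check 10² + 37² = 100 + 1369 = 1469 ✓.
  Scale by k = 3: (3·10, 3·37) = (30, 111).
Step 4: Order so x ≤ y and verify: 30² + 111² = 900 + 12321 = 13221 = n. ✓

n = 13221 = 30² + 111² (one valid representation with x ≤ y).


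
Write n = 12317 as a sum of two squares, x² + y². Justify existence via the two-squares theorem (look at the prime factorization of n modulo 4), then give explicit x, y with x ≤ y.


Step 1: Factor n = 12317 = 109 · 113.
Step 2: Check the mod-4 condition on each prime factor: 109 ≡ 1 (mod 4), exponent 1; 113 ≡ 1 (mod 4), exponent 1.
All primes ≡ 3 (mod 4) appear to even exponent (or don't appear), so by the two-squares theorem n IS expressible as a sum of two squares.
Step 3: Build a representation. Here n = 109 · 113 is a product of primes ≡ 1 (mod 4). Each prime p ≡ 1 (mod 4) is itself a sum of two squares; find a² by testing p − a² for a perfect square:
  109: 109 − 1² = 108, 109 − 2² = 105, 109 − 3² = 100 = 10² ⇒ 109 = 3² + 10².
  113: 113 − 1² = 112, 113 − 2² = 109, 113 − 3² = 104, 113 − 4² = 97, 113 − 5² = 88, 113 − 6² = 77, 113 − 7² = 64 = 8² ⇒ 113 = 7² + 8².
  Combine using the Brahmagupta–Fibonacci identity (a² + b²)(c² + d²) = (ac − bd)² + (ad + bc)² = (ac + bd)² + (ad − bc)²:
  109 · 113 = 12317: from (3² + 10²)(7² + 8²), take (3·7 − 10·8, 3·8 + 10·7) = (21 − 80, 24 + 70) = (-59, 94); dropping signs (only squares matter) gives (59, 94); check 59² + 94² = 3481 + 8836 = 12317 ✓.
Step 4: Order so x ≤ y and verify: 59² + 94² = 3481 + 8836 = 12317 = n. ✓

n = 12317 = 59² + 94² (one valid representation with x ≤ y).


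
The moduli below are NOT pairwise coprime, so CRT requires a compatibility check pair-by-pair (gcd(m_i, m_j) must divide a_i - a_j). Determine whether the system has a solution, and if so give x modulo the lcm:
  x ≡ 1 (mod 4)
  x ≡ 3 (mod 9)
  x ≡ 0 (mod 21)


Moduli 4, 9, 21 are not pairwise coprime, so CRT works modulo lcm(m_i) when all pairwise compatibility conditions hold.
Pairwise compatibility: gcd(m_i, m_j) must divide a_i - a_j for every pair.
Merge one congruence at a time:
  Start: x ≡ 1 (mod 4).
  Combine with x ≡ 3 (mod 9): gcd(4, 9) = 1; 3 - 1 = 2, which IS divisible by 1, so compatible.
    Write x = 1 + 4·t and substitute into x ≡ 3 (mod 9): 4·t ≡ 3 − 1 = 2 (mod 9).
    The inverse of 4 mod 9 is 7 (since 4·7 = 28 = 3·9 + 1), so t ≡ 7·2 = 14 ≡ 5 (mod 9).
    Then x = 1 + 4·5 = 21, valid modulo lcm(4, 9) = 36: x ≡ 21 (mod 36).
  Combine with x ≡ 0 (mod 21): gcd(36, 21) = 3; 0 - 21 = -21, which IS divisible by 3, so compatible.
    Write x = 21 + 36·t and substitute into x ≡ 0 (mod 21): 36·t ≡ 0 − 21 = -21 (mod 21).
    Divide the congruence (and modulus) by g = 3: 12·t ≡ -7 (mod 7).
    Reduce coefficients mod 7: 5·t ≡ 0 (mod 7).
    The inverse of 5 mod 7 is 3 (since 5·3 = 15 = 2·7 + 1), so t ≡ 3·0 = 0 ≡ 0 (mod 7).
    Then x = 21 + 36·0 = 21, valid modulo lcm(36, 21) = 252: x ≡ 21 (mod 252).
Verify: 21 mod 4 = 1, 21 mod 9 = 3, 21 mod 21 = 0.

x ≡ 21 (mod 252).


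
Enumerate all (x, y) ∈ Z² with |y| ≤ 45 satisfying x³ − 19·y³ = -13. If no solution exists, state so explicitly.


The equation is x³ - 19y³ = -13. For fixed y, x³ = 19·y³ − 13, so a solution requires the RHS to be a perfect cube.
Strategy: iterate y from -45 to 45, compute RHS = 19·y³ − 13, and check whether it is a (positive or negative) perfect cube.
Check small values of y:
  y = 0: RHS = -13 is not a perfect cube.
  y = 1: RHS = 6 is not a perfect cube.
  y = -1: RHS = -32 is not a perfect cube.
  y = 2: RHS = 139 is not a perfect cube.
  y = -2: RHS = -165 is not a perfect cube.
  y = 3: RHS = 500 is not a perfect cube.
  y = -3: RHS = -526 is not a perfect cube.
Continuing the search up to |y| = 45 finds no solutions either.
No (x, y) in the scanned range satisfies the equation.

No integer solutions with |y| ≤ 45.


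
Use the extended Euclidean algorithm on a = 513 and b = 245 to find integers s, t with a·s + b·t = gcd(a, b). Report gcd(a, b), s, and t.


Euclidean algorithm on (513, 245) — divide until remainder is 0:
  513 = 2 · 245 + 23
  245 = 10 · 23 + 15
  23 = 1 · 15 + 8
  15 = 1 · 8 + 7
  8 = 1 · 7 + 1
  7 = 7 · 1 + 0
gcd(513, 245) = 1.
Track Bezout coefficients alongside the remainders: start with r₀ = 513 = a·1 + b·0 (s = 1, t = 0) and r₁ = 245 = a·0 + b·1 (s = 0, t = 1); each new remainder r_{k+1} = r_{k-1} − q_k·r_k inherits s_{k+1} = s_{k-1} − q_k·s_k, t_{k+1} = t_{k-1} − q_k·t_k, so r_k = a·s_k + b·t_k at every step:
  q = 2: r = 23, s = 1 − 2·0 = 1, t = 0 − 2·1 = -2  (check: 513·1 + 245·(-2) = 23)
  q = 10: r = 15, s = 0 − 10·1 = -10, t = 1 − 10·(-2) = 21  (check: 513·(-10) + 245·21 = 15)
  q = 1: r = 8, s = 1 − 1·(-10) = 11, t = -2 − 1·21 = -23  (check: 513·11 + 245·(-23) = 8)
  q = 1: r = 7, s = -10 − 1·11 = -21, t = 21 − 1·(-23) = 44  (check: 513·(-21) + 245·44 = 7)
  q = 1: r = 1, s = 11 − 1·(-21) = 32, t = -23 − 1·44 = -67  (check: 513·32 + 245·(-67) = 1)
The row with r = 1 (the gcd) gives the Bezout coefficients s = 32, t = -67.
Result: 513 · (32) + 245 · (-67) = 1.

gcd(513, 245) = 1; s = 32, t = -67 (check: 513·32 + 245·(-67) = 1).


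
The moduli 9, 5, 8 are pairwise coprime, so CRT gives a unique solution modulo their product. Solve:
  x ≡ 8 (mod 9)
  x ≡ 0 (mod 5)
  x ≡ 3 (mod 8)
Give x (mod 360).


Moduli 9, 5, 8 are pairwise coprime; by CRT there is a unique solution modulo M = 9 · 5 · 8 = 360.
Solve pairwise, accumulating the modulus:
  Start with x ≡ 8 (mod 9).
  Combine with x ≡ 0 (mod 5): since gcd(9, 5) = 1, we get a unique residue mod 45.
    Write x = 8 + 9·t and substitute into x ≡ 0 (mod 5): 9·t ≡ 0 − 8 = -8 (mod 5).
    Reduce coefficients mod 5: 4·t ≡ 2 (mod 5).
    The inverse of 4 mod 5 is 4 (since 4·4 = 16 = 3·5 + 1), so t ≡ 4·2 = 8 ≡ 3 (mod 5).
    Then x = 8 + 9·3 = 35, valid modulo lcm(9, 5) = 45: x ≡ 35 (mod 45).
  Combine with x ≡ 3 (mod 8): since gcd(45, 8) = 1, we get a unique residue mod 360.
    Write x = 35 + 45·t and substitute into x ≡ 3 (mod 8): 45·t ≡ 3 − 35 = -32 (mod 8).
    Reduce coefficients mod 8: 5·t ≡ 0 (mod 8).
    The inverse of 5 mod 8 is 5 (since 5·5 = 25 = 3·8 + 1), so t ≡ 5·0 = 0 ≡ 0 (mod 8).
    Then x = 35 + 45·0 = 35, valid modulo lcm(45, 8) = 360: x ≡ 35 (mod 360).
Verify: 35 mod 9 = 8 ✓, 35 mod 5 = 0 ✓, 35 mod 8 = 3 ✓.

x ≡ 35 (mod 360).


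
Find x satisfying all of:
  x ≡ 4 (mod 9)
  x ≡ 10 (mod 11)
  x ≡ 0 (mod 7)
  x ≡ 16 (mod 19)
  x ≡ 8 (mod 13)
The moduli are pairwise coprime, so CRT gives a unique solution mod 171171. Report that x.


Product of moduli M = 9 · 11 · 7 · 19 · 13 = 171171.
Merge one congruence at a time:
  Start: x ≡ 4 (mod 9).
  Combine with x ≡ 10 (mod 11); new modulus lcm = 99.
    Write x = 4 + 9·t and substitute into x ≡ 10 (mod 11): 9·t ≡ 10 − 4 = 6 (mod 11).
    The inverse of 9 mod 11 is 5 (since 9·5 = 45 = 4·11 + 1), so t ≡ 5·6 = 30 ≡ 8 (mod 11).
    Then x = 4 + 9·8 = 76, valid modulo lcm(9, 11) = 99: x ≡ 76 (mod 99).
  Combine with x ≡ 0 (mod 7); new modulus lcm = 693.
    Write x = 76 + 99·t and substitute into x ≡ 0 (mod 7): 99·t ≡ 0 − 76 = -76 (mod 7).
    Reduce coefficients mod 7: 1·t ≡ 1 (mod 7).
    So t ≡ 1 (mod 7).
    Then x = 76 + 99·1 = 175, valid modulo lcm(99, 7) = 693: x ≡ 175 (mod 693).
  Combine with x ≡ 16 (mod 19); new modulus lcm = 13167.
    Write x = 175 + 693·t and substitute into x ≡ 16 (mod 19): 693·t ≡ 16 − 175 = -159 (mod 19).
    Reduce coefficients mod 19: 9·t ≡ 12 (mod 19).
    The inverse of 9 mod 19 is 17 (since 9·17 = 153 = 8·19 + 1), so t ≡ 17·12 = 204 ≡ 14 (mod 19).
    Then x = 175 + 693·14 = 9877, valid modulo lcm(693, 19) = 13167: x ≡ 9877 (mod 13167).
  Combine with x ≡ 8 (mod 13); new modulus lcm = 171171.
    Write x = 9877 + 13167·t and substitute into x ≡ 8 (mod 13): 13167·t ≡ 8 − 9877 = -9869 (mod 13).
    Reduce coefficients mod 13: 11·t ≡ 11 (mod 13).
    The inverse of 11 mod 13 is 6 (since 11·6 = 66 = 5·13 + 1), so t ≡ 6·11 = 66 ≡ 1 (mod 13).
    Then x = 9877 + 13167·1 = 23044, valid modulo lcm(13167, 13) = 171171: x ≡ 23044 (mod 171171).
Verify against each original: 23044 mod 9 = 4, 23044 mod 11 = 10, 23044 mod 7 = 0, 23044 mod 19 = 16, 23044 mod 13 = 8.

x ≡ 23044 (mod 171171).


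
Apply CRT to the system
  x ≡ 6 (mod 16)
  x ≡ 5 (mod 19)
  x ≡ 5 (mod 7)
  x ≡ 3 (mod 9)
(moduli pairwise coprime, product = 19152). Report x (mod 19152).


Product of moduli M = 16 · 19 · 7 · 9 = 19152.
Merge one congruence at a time:
  Start: x ≡ 6 (mod 16).
  Combine with x ≡ 5 (mod 19); new modulus lcm = 304.
    Write x = 6 + 16·t and substitute into x ≡ 5 (mod 19): 16·t ≡ 5 − 6 = -1 (mod 19).
    Reduce coefficients mod 19: 16·t ≡ 18 (mod 19).
    The inverse of 16 mod 19 is 6 (since 16·6 = 96 = 5·19 + 1), so t ≡ 6·18 = 108 ≡ 13 (mod 19).
    Then x = 6 + 16·13 = 214, valid modulo lcm(16, 19) = 304: x ≡ 214 (mod 304).
  Combine with x ≡ 5 (mod 7); new modulus lcm = 2128.
    Write x = 214 + 304·t and substitute into x ≡ 5 (mod 7): 304·t ≡ 5 − 214 = -209 (mod 7).
    Reduce coefficients mod 7: 3·t ≡ 1 (mod 7).
    The inverse of 3 mod 7 is 5 (since 3·5 = 15 = 2·7 + 1), so t ≡ 5·1 = 5 ≡ 5 (mod 7).
    Then x = 214 + 304·5 = 1734, valid modulo lcm(304, 7) = 2128: x ≡ 1734 (mod 2128).
  Combine with x ≡ 3 (mod 9); new modulus lcm = 19152.
    Write x = 1734 + 2128·t and substitute into x ≡ 3 (mod 9): 2128·t ≡ 3 − 1734 = -1731 (mod 9).
    Reduce coefficients mod 9: 4·t ≡ 6 (mod 9).
    The inverse of 4 mod 9 is 7 (since 4·7 = 28 = 3·9 + 1), so t ≡ 7·6 = 42 ≡ 6 (mod 9).
    Then x = 1734 + 2128·6 = 14502, valid modulo lcm(2128, 9) = 19152: x ≡ 14502 (mod 19152).
Verify against each original: 14502 mod 16 = 6, 14502 mod 19 = 5, 14502 mod 7 = 5, 14502 mod 9 = 3.

x ≡ 14502 (mod 19152).


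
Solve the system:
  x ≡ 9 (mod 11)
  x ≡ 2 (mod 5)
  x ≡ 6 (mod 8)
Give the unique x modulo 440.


Moduli 11, 5, 8 are pairwise coprime; by CRT there is a unique solution modulo M = 11 · 5 · 8 = 440.
Solve pairwise, accumulating the modulus:
  Start with x ≡ 9 (mod 11).
  Combine with x ≡ 2 (mod 5): since gcd(11, 5) = 1, we get a unique residue mod 55.
    Write x = 9 + 11·t and substitute into x ≡ 2 (mod 5): 11·t ≡ 2 − 9 = -7 (mod 5).
    Reduce coefficients mod 5: 1·t ≡ 3 (mod 5).
    So t ≡ 3 (mod 5).
    Then x = 9 + 11·3 = 42, valid modulo lcm(11, 5) = 55: x ≡ 42 (mod 55).
  Combine with x ≡ 6 (mod 8): since gcd(55, 8) = 1, we get a unique residue mod 440.
    Write x = 42 + 55·t and substitute into x ≡ 6 (mod 8): 55·t ≡ 6 − 42 = -36 (mod 8).
    Reduce coefficients mod 8: 7·t ≡ 4 (mod 8).
    The inverse of 7 mod 8 is 7 (since 7·7 = 49 = 6·8 + 1), so t ≡ 7·4 = 28 ≡ 4 (mod 8).
    Then x = 42 + 55·4 = 262, valid modulo lcm(55, 8) = 440: x ≡ 262 (mod 440).
Verify: 262 mod 11 = 9 ✓, 262 mod 5 = 2 ✓, 262 mod 8 = 6 ✓.

x ≡ 262 (mod 440).


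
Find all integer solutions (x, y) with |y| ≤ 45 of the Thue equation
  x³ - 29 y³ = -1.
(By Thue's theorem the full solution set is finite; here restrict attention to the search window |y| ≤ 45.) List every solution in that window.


The equation is x³ - 29y³ = -1. For fixed y, x³ = 29·y³ − 1, so a solution requires the RHS to be a perfect cube.
Strategy: iterate y from -45 to 45, compute RHS = 29·y³ − 1, and check whether it is a (positive or negative) perfect cube.
Check small values of y:
  y = 0: RHS = -1 = (-1)³ ⇒ x = -1 works.
  y = 1: RHS = 28 is not a perfect cube.
  y = -1: RHS = -30 is not a perfect cube.
  y = 2: RHS = 231 is not a perfect cube.
  y = -2: RHS = -233 is not a perfect cube.
  y = 3: RHS = 782 is not a perfect cube.
  y = -3: RHS = -784 is not a perfect cube.
Continuing the search up to |y| = 45 finds no further solutions beyond those listed.
Collected solutions: (-1, 0).

Solutions (with |y| ≤ 45): (-1, 0).


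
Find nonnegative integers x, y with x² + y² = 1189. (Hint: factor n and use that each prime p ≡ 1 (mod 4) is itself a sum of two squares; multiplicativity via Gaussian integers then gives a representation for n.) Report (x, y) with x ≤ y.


Step 1: Factor n = 1189 = 29 · 41.
Step 2: Check the mod-4 condition on each prime factor: 29 ≡ 1 (mod 4), exponent 1; 41 ≡ 1 (mod 4), exponent 1.
All primes ≡ 3 (mod 4) appear to even exponent (or don't appear), so by the two-squares theorem n IS expressible as a sum of two squares.
Step 3: Build a representation. Here n = 29 · 41 is a product of primes ≡ 1 (mod 4). Each prime p ≡ 1 (mod 4) is itself a sum of two squares; find a² by testing p − a² for a perfect square:
  29: 29 − 1² = 28, 29 − 2² = 25 = 5² ⇒ 29 = 2² + 5².
  41: 41 − 1² = 40, 41 − 2² = 37, 41 − 3² = 32, 41 − 4² = 25 = 5² ⇒ 41 = 4² + 5².
  Combine using the Brahmagupta–Fibonacci identity (a² + b²)(c² + d²) = (ac − bd)² + (ad + bc)² = (ac + bd)² + (ad − bc)²:
  29 · 41 = 1189: from (2² + 5²)(4² + 5²), take (2·4 − 5·5, 2·5 + 5·4) = (8 − 25, 10 + 20) = (-17, 30); dropping signs (only squares matter) gives (17, 30); check 17² + 30² = 289 + 900 = 1189 ✓.
Step 4: Order so x ≤ y and verify: 17² + 30² = 289 + 900 = 1189 = n. ✓

n = 1189 = 17² + 30² (one valid representation with x ≤ y).


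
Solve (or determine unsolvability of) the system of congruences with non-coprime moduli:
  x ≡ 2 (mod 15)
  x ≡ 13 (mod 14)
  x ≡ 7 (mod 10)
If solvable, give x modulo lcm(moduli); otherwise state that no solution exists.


Moduli 15, 14, 10 are not pairwise coprime, so CRT works modulo lcm(m_i) when all pairwise compatibility conditions hold.
Pairwise compatibility: gcd(m_i, m_j) must divide a_i - a_j for every pair.
Merge one congruence at a time:
  Start: x ≡ 2 (mod 15).
  Combine with x ≡ 13 (mod 14): gcd(15, 14) = 1; 13 - 2 = 11, which IS divisible by 1, so compatible.
    Write x = 2 + 15·t and substitute into x ≡ 13 (mod 14): 15·t ≡ 13 − 2 = 11 (mod 14).
    Reduce coefficients mod 14: 1·t ≡ 11 (mod 14).
    So t ≡ 11 (mod 14).
    Then x = 2 + 15·11 = 167, valid modulo lcm(15, 14) = 210: x ≡ 167 (mod 210).
  Combine with x ≡ 7 (mod 10): gcd(210, 10) = 10; 7 - 167 = -160, which IS divisible by 10, so compatible.
    Write x = 167 + 210·t and substitute into x ≡ 7 (mod 10): 210·t ≡ 7 − 167 = -160 (mod 10).
    Divide the congruence (and modulus) by g = 10: 21·t ≡ -16 (mod 1).
    Modulo 1 every t works; take t = 0.
    Then x = 167 + 210·0 = 167, valid modulo lcm(210, 10) = 210: x ≡ 167 (mod 210).
Verify: 167 mod 15 = 2, 167 mod 14 = 13, 167 mod 10 = 7.

x ≡ 167 (mod 210).


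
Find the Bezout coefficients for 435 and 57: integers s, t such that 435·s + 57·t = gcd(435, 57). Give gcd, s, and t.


Euclidean algorithm on (435, 57) — divide until remainder is 0:
  435 = 7 · 57 + 36
  57 = 1 · 36 + 21
  36 = 1 · 21 + 15
  21 = 1 · 15 + 6
  15 = 2 · 6 + 3
  6 = 2 · 3 + 0
gcd(435, 57) = 3.
Track Bezout coefficients alongside the remainders: start with r₀ = 435 = a·1 + b·0 (s = 1, t = 0) and r₁ = 57 = a·0 + b·1 (s = 0, t = 1); each new remainder r_{k+1} = r_{k-1} − q_k·r_k inherits s_{k+1} = s_{k-1} − q_k·s_k, t_{k+1} = t_{k-1} − q_k·t_k, so r_k = a·s_k + b·t_k at every step:
  q = 7: r = 36, s = 1 − 7·0 = 1, t = 0 − 7·1 = -7  (check: 435·1 + 57·(-7) = 36)
  q = 1: r = 21, s = 0 − 1·1 = -1, t = 1 − 1·(-7) = 8  (check: 435·(-1) + 57·8 = 21)
  q = 1: r = 15, s = 1 − 1·(-1) = 2, t = -7 − 1·8 = -15  (check: 435·2 + 57·(-15) = 15)
  q = 1: r = 6, s = -1 − 1·2 = -3, t = 8 − 1·(-15) = 23  (check: 435·(-3) + 57·23 = 6)
  q = 2: r = 3, s = 2 − 2·(-3) = 8, t = -15 − 2·23 = -61  (check: 435·8 + 57·(-61) = 3)
The row with r = 3 (the gcd) gives the Bezout coefficients s = 8, t = -61.
Result: 435 · (8) + 57 · (-61) = 3.

gcd(435, 57) = 3; s = 8, t = -61 (check: 435·8 + 57·(-61) = 3).


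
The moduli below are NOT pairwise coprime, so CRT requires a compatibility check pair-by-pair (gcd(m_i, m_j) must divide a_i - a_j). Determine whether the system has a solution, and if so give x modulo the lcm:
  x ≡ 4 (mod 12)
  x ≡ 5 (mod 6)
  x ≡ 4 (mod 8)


Moduli 12, 6, 8 are not pairwise coprime, so CRT works modulo lcm(m_i) when all pairwise compatibility conditions hold.
Pairwise compatibility: gcd(m_i, m_j) must divide a_i - a_j for every pair.
Merge one congruence at a time:
  Start: x ≡ 4 (mod 12).
  Combine with x ≡ 5 (mod 6): gcd(12, 6) = 6, and 5 - 4 = 1 is NOT divisible by 6.
    ⇒ system is inconsistent (no integer solution).

No solution (the system is inconsistent).


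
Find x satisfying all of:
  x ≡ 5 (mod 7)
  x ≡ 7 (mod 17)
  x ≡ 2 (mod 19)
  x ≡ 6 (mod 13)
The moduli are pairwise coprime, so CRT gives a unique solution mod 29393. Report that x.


Product of moduli M = 7 · 17 · 19 · 13 = 29393.
Merge one congruence at a time:
  Start: x ≡ 5 (mod 7).
  Combine with x ≡ 7 (mod 17); new modulus lcm = 119.
    Write x = 5 + 7·t and substitute into x ≡ 7 (mod 17): 7·t ≡ 7 − 5 = 2 (mod 17).
    The inverse of 7 mod 17 is 5 (since 7·5 = 35 = 2·17 + 1), so t ≡ 5·2 = 10 ≡ 10 (mod 17).
    Then x = 5 + 7·10 = 75, valid modulo lcm(7, 17) = 119: x ≡ 75 (mod 119).
  Combine with x ≡ 2 (mod 19); new modulus lcm = 2261.
    Write x = 75 + 119·t and substitute into x ≡ 2 (mod 19): 119·t ≡ 2 − 75 = -73 (mod 19).
    Reduce coefficients mod 19: 5·t ≡ 3 (mod 19).
    The inverse of 5 mod 19 is 4 (since 5·4 = 20 = 1·19 + 1), so t ≡ 4·3 = 12 ≡ 12 (mod 19).
    Then x = 75 + 119·12 = 1503, valid modulo lcm(119, 19) = 2261: x ≡ 1503 (mod 2261).
  Combine with x ≡ 6 (mod 13); new modulus lcm = 29393.
    Write x = 1503 + 2261·t and substitute into x ≡ 6 (mod 13): 2261·t ≡ 6 − 1503 = -1497 (mod 13).
    Reduce coefficients mod 13: 12·t ≡ 11 (mod 13).
    The inverse of 12 mod 13 is 12 (since 12·12 = 144 = 11·13 + 1), so t ≡ 12·11 = 132 ≡ 2 (mod 13).
    Then x = 1503 + 2261·2 = 6025, valid modulo lcm(2261, 13) = 29393: x ≡ 6025 (mod 29393).
Verify against each original: 6025 mod 7 = 5, 6025 mod 17 = 7, 6025 mod 19 = 2, 6025 mod 13 = 6.

x ≡ 6025 (mod 29393).


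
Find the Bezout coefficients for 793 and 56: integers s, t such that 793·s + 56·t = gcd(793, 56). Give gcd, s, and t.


Euclidean algorithm on (793, 56) — divide until remainder is 0:
  793 = 14 · 56 + 9
  56 = 6 · 9 + 2
  9 = 4 · 2 + 1
  2 = 2 · 1 + 0
gcd(793, 56) = 1.
Track Bezout coefficients alongside the remainders: start with r₀ = 793 = a·1 + b·0 (s = 1, t = 0) and r₁ = 56 = a·0 + b·1 (s = 0, t = 1); each new remainder r_{k+1} = r_{k-1} − q_k·r_k inherits s_{k+1} = s_{k-1} − q_k·s_k, t_{k+1} = t_{k-1} − q_k·t_k, so r_k = a·s_k + b·t_k at every step:
  q = 14: r = 9, s = 1 − 14·0 = 1, t = 0 − 14·1 = -14  (check: 793·1 + 56·(-14) = 9)
  q = 6: r = 2, s = 0 − 6·1 = -6, t = 1 − 6·(-14) = 85  (check: 793·(-6) + 56·85 = 2)
  q = 4: r = 1, s = 1 − 4·(-6) = 25, t = -14 − 4·85 = -354  (check: 793·25 + 56·(-354) = 1)
The row with r = 1 (the gcd) gives the Bezout coefficients s = 25, t = -354.
Result: 793 · (25) + 56 · (-354) = 1.

gcd(793, 56) = 1; s = 25, t = -354 (check: 793·25 + 56·(-354) = 1).


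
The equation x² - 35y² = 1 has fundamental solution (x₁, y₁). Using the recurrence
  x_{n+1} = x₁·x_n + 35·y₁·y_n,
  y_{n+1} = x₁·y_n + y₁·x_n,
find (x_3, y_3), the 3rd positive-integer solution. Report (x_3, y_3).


Step 1: Find the fundamental solution (x₁, y₁) of x² - 35y² = 1.
  Expand √35 as a continued fraction. a₀ = ⌊√35⌋ = 5; iterate m_{k+1} = d_k·a_k − m_k, d_{k+1} = (35 − m_{k+1}²)/d_k, a_{k+1} = ⌊(a₀ + m_{k+1})/d_{k+1}⌋ (starting m₀ = 0, d₀ = 1), with convergents p_k = a_k·p_{k-1} + p_{k-2}, q_k = a_k·q_{k-1} + q_{k-2} (p₋₁ = 1, q₋₁ = 0):
  k = 0: a₀ = 5; p₀/q₀ = 5/1; p₀² − 35·q₀² = 25 − 35 = -10.
  k = 1: m = 5, d = 10, a = ⌊(5 + 5)/10⌋ = 1; p/q = (1·5 + 1)/(1·1 + 0) = 6/1; p² − 35·q² = 36 − 35 = 1.
  The first convergent with p² − 35·q² = 1 gives the fundamental solution (x₁, y₁) = (6, 1).
Step 2: Apply the recurrence (x_{n+1}, y_{n+1}) = (x₁x_n + 35y₁y_n, x₁y_n + y₁x_n) repeatedly.
  From (x_1, y_1) = (6, 1): x_2 = 6·6 + 35·1·1 = 71; y_2 = 6·1 + 1·6 = 12.
  From (x_2, y_2) = (71, 12): x_3 = 6·71 + 35·1·12 = 846; y_3 = 6·12 + 1·71 = 143.
Step 3: Verify x_3² - 35·y_3² = 715716 - 715715 = 1 (should be 1). ✓

(x_1, y_1) = (6, 1); (x_3, y_3) = (846, 143).


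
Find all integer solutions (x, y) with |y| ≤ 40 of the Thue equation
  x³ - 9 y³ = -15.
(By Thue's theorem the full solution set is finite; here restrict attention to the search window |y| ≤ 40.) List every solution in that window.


The equation is x³ - 9y³ = -15. For fixed y, x³ = 9·y³ − 15, so a solution requires the RHS to be a perfect cube.
Strategy: iterate y from -40 to 40, compute RHS = 9·y³ − 15, and check whether it is a (positive or negative) perfect cube.
Check small values of y:
  y = 0: RHS = -15 is not a perfect cube.
  y = 1: RHS = -6 is not a perfect cube.
  y = -1: RHS = -24 is not a perfect cube.
  y = 2: RHS = 57 is not a perfect cube.
  y = -2: RHS = -87 is not a perfect cube.
  y = 3: RHS = 228 is not a perfect cube.
  y = -3: RHS = -258 is not a perfect cube.
Continuing the search up to |y| = 40 finds no solutions either.
No (x, y) in the scanned range satisfies the equation.

No integer solutions with |y| ≤ 40.


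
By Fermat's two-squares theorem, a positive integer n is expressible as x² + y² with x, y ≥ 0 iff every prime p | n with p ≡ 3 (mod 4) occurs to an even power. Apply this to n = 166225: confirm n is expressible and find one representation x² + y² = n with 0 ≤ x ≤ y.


Step 1: Factor n = 166225 = 5^2 · 61 · 109.
Step 2: Check the mod-4 condition on each prime factor: 5 ≡ 1 (mod 4), exponent 2; 61 ≡ 1 (mod 4), exponent 1; 109 ≡ 1 (mod 4), exponent 1.
All primes ≡ 3 (mod 4) appear to even exponent (or don't appear), so by the two-squares theorem n IS expressible as a sum of two squares.
Step 3: Build a representation. Group n = k² · m with k = 5 and m = 61 · 109 = 6649 (a product of primes ≡ 1 (mod 4)); a representation of m scales to one of n via (k·x)² + (k·y)² = k²(x² + y²). Each prime p ≡ 1 (mod 4) is itself a sum of two squares; find a² by testing p − a² for a perfect square:
  61: 61 − 1² = 60, 61 − 2² = 57, 61 − 3² = 52, 61 − 4² = 45, 61 − 5² = 36 = 6² ⇒ 61 = 5² + 6².
  109: 109 − 1² = 108, 109 − 2² = 105, 109 − 3² = 100 = 10² ⇒ 109 = 3² + 10².
  Combine using the Brahmagupta–Fibonacci identity (a² + b²)(c² + d²) = (ac − bd)² + (ad + bc)² = (ac + bd)² + (ad − bc)²:
  61 · 109 = 6649: from (5² + 6²)(3² + 10²), take (5·3 − 6·10, 5·10 + 6·3) = (15 − 60, 50 + 18) = (-45, 68); dropping signs (only squares matter) gives (45, 68); check 45² + 68² = 2025 + 4624 = 6649 ✓.
  Scale by k = 5: (5·45, 5·68) = (225, 340).
Step 4: Order so x ≤ y and verify: 225² + 340² = 50625 + 115600 = 166225 = n. ✓

n = 166225 = 225² + 340² (one valid representation with x ≤ y).


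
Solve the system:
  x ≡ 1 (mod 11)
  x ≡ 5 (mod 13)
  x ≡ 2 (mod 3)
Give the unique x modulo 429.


Moduli 11, 13, 3 are pairwise coprime; by CRT there is a unique solution modulo M = 11 · 13 · 3 = 429.
Solve pairwise, accumulating the modulus:
  Start with x ≡ 1 (mod 11).
  Combine with x ≡ 5 (mod 13): since gcd(11, 13) = 1, we get a unique residue mod 143.
    Write x = 1 + 11·t and substitute into x ≡ 5 (mod 13): 11·t ≡ 5 − 1 = 4 (mod 13).
    The inverse of 11 mod 13 is 6 (since 11·6 = 66 = 5·13 + 1), so t ≡ 6·4 = 24 ≡ 11 (mod 13).
    Then x = 1 + 11·11 = 122, valid modulo lcm(11, 13) = 143: x ≡ 122 (mod 143).
  Combine with x ≡ 2 (mod 3): since gcd(143, 3) = 1, we get a unique residue mod 429.
    Write x = 122 + 143·t and substitute into x ≡ 2 (mod 3): 143·t ≡ 2 − 122 = -120 (mod 3).
    Reduce coefficients mod 3: 2·t ≡ 0 (mod 3).
    The inverse of 2 mod 3 is 2 (since 2·2 = 4 = 1·3 + 1), so t ≡ 2·0 = 0 ≡ 0 (mod 3).
    Then x = 122 + 143·0 = 122, valid modulo lcm(143, 3) = 429: x ≡ 122 (mod 429).
Verify: 122 mod 11 = 1 ✓, 122 mod 13 = 5 ✓, 122 mod 3 = 2 ✓.

x ≡ 122 (mod 429).


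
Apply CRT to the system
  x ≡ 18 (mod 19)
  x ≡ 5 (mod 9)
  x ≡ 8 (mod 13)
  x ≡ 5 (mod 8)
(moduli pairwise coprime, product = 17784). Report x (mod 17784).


Product of moduli M = 19 · 9 · 13 · 8 = 17784.
Merge one congruence at a time:
  Start: x ≡ 18 (mod 19).
  Combine with x ≡ 5 (mod 9); new modulus lcm = 171.
    Write x = 18 + 19·t and substitute into x ≡ 5 (mod 9): 19·t ≡ 5 − 18 = -13 (mod 9).
    Reduce coefficients mod 9: 1·t ≡ 5 (mod 9).
    So t ≡ 5 (mod 9).
    Then x = 18 + 19·5 = 113, valid modulo lcm(19, 9) = 171: x ≡ 113 (mod 171).
  Combine with x ≡ 8 (mod 13); new modulus lcm = 2223.
    Write x = 113 + 171·t and substitute into x ≡ 8 (mod 13): 171·t ≡ 8 − 113 = -105 (mod 13).
    Reduce coefficients mod 13: 2·t ≡ 12 (mod 13).
    The inverse of 2 mod 13 is 7 (since 2·7 = 14 = 1·13 + 1), so t ≡ 7·12 = 84 ≡ 6 (mod 13).
    Then x = 113 + 171·6 = 1139, valid modulo lcm(171, 13) = 2223: x ≡ 1139 (mod 2223).
  Combine with x ≡ 5 (mod 8); new modulus lcm = 17784.
    Write x = 1139 + 2223·t and substitute into x ≡ 5 (mod 8): 2223·t ≡ 5 − 1139 = -1134 (mod 8).
    Reduce coefficients mod 8: 7·t ≡ 2 (mod 8).
    The inverse of 7 mod 8 is 7 (since 7·7 = 49 = 6·8 + 1), so t ≡ 7·2 = 14 ≡ 6 (mod 8).
    Then x = 1139 + 2223·6 = 14477, valid modulo lcm(2223, 8) = 17784: x ≡ 14477 (mod 17784).
Verify against each original: 14477 mod 19 = 18, 14477 mod 9 = 5, 14477 mod 13 = 8, 14477 mod 8 = 5.

x ≡ 14477 (mod 17784).
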